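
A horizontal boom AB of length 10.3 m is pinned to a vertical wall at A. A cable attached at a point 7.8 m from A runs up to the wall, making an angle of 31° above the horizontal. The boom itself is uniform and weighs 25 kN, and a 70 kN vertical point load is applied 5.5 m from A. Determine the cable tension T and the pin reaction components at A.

ΣM about A: T·sin31°·7.8 − 25·5.15 − 70·5.5 = 0 → T = 513.75/(7.8·0.515038) = 127.885 ≈ 127.9 kN.
ΣF_x = 0: A_x − T·cos31° = 0 → A_x = 127.885 × 0.857167 = 109.6 kN.
ΣF_y = 0: A_y + T·sin31° − 25 − 70 = 0 → A_y = 95 − 127.885 × 0.515038 = 29.13 kN.

T = 127.9 kN, A_x = 109.6 kN, A_y = 29.13 kN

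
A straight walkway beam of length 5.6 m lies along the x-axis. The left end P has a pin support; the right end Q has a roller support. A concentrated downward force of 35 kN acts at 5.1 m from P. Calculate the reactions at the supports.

P_x = 0, P_y = 3.125 kN, Q_y = 31.88 kN

ΣM about P: Q_y·5.6 − 35·5.1 = 0 → Q_y = 178.5/5.6 = 31.875 ≈ 31.88 kN.
ΣF_y = 0: P_y + 31.875 − 35 = 0 → P_y = 3.125 kN.
ΣF_x = 0: no horizontal applied forces, so P_x = 0.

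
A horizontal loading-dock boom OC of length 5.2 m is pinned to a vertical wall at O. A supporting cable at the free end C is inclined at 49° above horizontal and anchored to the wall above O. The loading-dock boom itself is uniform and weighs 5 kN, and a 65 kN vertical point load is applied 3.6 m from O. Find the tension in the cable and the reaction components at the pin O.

ΣM about O: T·sin49°·5.2 − 5·2.6 − 65·3.6 = 0 → T = 247/(5.2·0.75471) = 62.9381 ≈ 62.94 kN.
ΣF_x = 0: O_x − T·cos49° = 0 → O_x = 62.9381 × 0.656059 = 41.29 kN.
ΣF_y = 0: O_y + T·sin49° − 5 − 65 = 0 → O_y = 70 − 62.9381 × 0.75471 = 22.50 kN.

T = 62.94 kN, O_x = 41.29 kN, O_y = 22.50 kN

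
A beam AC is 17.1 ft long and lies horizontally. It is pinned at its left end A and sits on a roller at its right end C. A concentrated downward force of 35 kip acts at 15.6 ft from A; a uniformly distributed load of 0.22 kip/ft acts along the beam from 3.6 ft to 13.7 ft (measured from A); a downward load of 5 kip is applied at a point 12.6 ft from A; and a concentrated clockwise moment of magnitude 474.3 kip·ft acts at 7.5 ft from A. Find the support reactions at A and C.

A_x = 0, A_y = -22.25 kip, C_y = 64.47 kip

Resultant of the distributed load: 0.22 × 10.1 = 2.222 kip at 8.65 ft from A.
ΣM about A: C_y·17.1 − 35·15.6 − (0.22·10.1)·8.65 − 5·12.6 − 474.3 = 0 → C_y = 1102.5203/17.1 = 64.4749 ≈ 64.47 kip.
ΣF_y = 0: A_y + 64.4749 − 35 − 0.22·10.1 − 5 = 0 → A_y = -22.25 kip.
ΣF_x = 0: no horizontal applied forces, so A_x = 0.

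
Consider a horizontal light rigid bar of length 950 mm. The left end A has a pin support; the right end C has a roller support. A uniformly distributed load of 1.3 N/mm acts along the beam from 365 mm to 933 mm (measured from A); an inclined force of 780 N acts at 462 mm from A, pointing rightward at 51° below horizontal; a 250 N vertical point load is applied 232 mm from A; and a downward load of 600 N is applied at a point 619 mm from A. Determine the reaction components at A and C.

A_x = -490.9 N, A_y = 943.3 N, C_y = 1251 N

Resultant of the distributed load: 1.3 × 568 = 738.4 N at 649 mm from A.
Taking moments about A: C_y·950 − (1.3·568)·649 − 780·sin51°·462 − 250·232 − 600·619 = 0 → C_y = 1188670/950 = 1251.23 ≈ 1251 N.
ΣF_y = 0: A_y + 1251.23 − 1.3·568 − 780·sin51° − 250 − 600 = 0 → A_y = 943.3 N.
ΣF_x = 0: A_x + 780·cos51° = 0 → A_x = -490.9 N.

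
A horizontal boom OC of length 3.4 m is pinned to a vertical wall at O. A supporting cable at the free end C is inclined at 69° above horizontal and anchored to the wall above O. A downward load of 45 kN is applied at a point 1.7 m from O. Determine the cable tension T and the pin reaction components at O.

ΣM about O: T·sin69°·3.4 − 45·1.7 = 0 → T = 76.5/(3.4·0.93358) = 24.1008 ≈ 24.10 kN.
ΣF_x = 0: O_x − T·cos69° = 0 → O_x = 24.1008 × 0.358368 = 8.637 kN.
ΣF_y = 0: O_y + T·sin69° − 45 = 0 → O_y = 45 − 24.1008 × 0.93358 = 22.50 kN.

T = 24.10 kN, O_x = 8.637 kN, O_y = 22.50 kN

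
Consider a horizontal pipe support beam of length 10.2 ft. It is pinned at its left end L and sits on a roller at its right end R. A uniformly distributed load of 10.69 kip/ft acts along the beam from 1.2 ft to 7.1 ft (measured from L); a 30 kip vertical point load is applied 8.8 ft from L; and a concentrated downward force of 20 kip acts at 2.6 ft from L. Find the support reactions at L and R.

L_x = 0, L_y = 56.43 kip, R_y = 56.64 kip

Resultant of the distributed load: 10.69 × 5.9 = 63.071 kip at 4.15 ft from L.
ΣM about L: R_y·10.2 − (10.69·5.9)·4.15 − 30·8.8 − 20·2.6 = 0 → R_y = 577.74465/10.2 = 56.6416 ≈ 56.64 kip.
ΣF_y = 0: L_y + 56.6416 − 10.69·5.9 − 30 − 20 = 0 → L_y = 56.43 kip.
ΣF_x = 0: no horizontal applied forces, so L_x = 0.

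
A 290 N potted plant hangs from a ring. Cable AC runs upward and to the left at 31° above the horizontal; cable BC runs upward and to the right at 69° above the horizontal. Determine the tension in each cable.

ΣF_x = 0: −T_AC·cos31° + T_BC·cos69° = 0 → T_BC = 2.39186·T_AC.
ΣF_y = 0: T_AC·sin31° + T_BC·sin69° = 290.
Substitute: T_AC·(0.515038 + 2.39186·0.93358) = 290 → T_AC = 105.53 ≈ 105.5 N.
Then T_BC = 2.39186 × 105.53 = 252.4 N.

T_AC = 105.5 N, T_BC = 252.4 N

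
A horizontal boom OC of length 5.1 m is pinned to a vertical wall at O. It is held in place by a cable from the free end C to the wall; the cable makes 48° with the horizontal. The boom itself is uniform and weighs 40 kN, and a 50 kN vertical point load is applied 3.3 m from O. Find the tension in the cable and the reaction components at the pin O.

ΣM about O: T·sin48°·5.1 − 40·2.55 − 50·3.3 = 0 → T = 267/(5.1·0.743145) = 70.4478 ≈ 70.45 kN.
ΣF_x = 0: O_x − T·cos48° = 0 → O_x = 70.4478 × 0.669131 = 47.14 kN.
ΣF_y = 0: O_y + T·sin48° − 40 − 50 = 0 → O_y = 90 − 70.4478 × 0.743145 = 37.65 kN.

T = 70.45 kN, O_x = 47.14 kN, O_y = 37.65 kN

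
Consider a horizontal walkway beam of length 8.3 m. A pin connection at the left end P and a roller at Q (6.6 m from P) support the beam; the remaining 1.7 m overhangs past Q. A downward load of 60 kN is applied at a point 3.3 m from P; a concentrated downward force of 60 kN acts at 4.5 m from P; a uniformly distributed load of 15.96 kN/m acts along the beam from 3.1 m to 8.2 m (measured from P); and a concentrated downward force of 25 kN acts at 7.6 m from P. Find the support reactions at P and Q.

P_x = 0, P_y = 57.02 kN, Q_y = 169.4 kN

Resultant of the distributed load: 15.96 × 5.1 = 81.396 kN at 5.65 m from P.
ΣM about P: Q_y·6.6 − 60·3.3 − 60·4.5 − (15.96·5.1)·5.65 − 25·7.6 = 0 → Q_y = 1117.8874/6.6 = 169.377 ≈ 169.4 kN.
ΣF_y = 0: P_y + 169.377 − 60 − 60 − 15.96·5.1 − 25 = 0 → P_y = 57.02 kN.
ΣF_x = 0: no horizontal applied forces, so P_x = 0.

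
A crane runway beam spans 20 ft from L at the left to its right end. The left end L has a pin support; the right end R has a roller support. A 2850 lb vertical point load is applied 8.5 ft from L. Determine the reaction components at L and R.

L_x = 0, L_y = 1639 lb, R_y = 1211 lb

Moments about L: R_y·20 − 2850·8.5 = 0 → R_y = 24225/20 = 1211.25 ≈ 1211 lb.
ΣF_y = 0: L_y + 1211.25 − 2850 = 0 → L_y = 1639 lb.
ΣF_x = 0: no horizontal applied forces, so L_x = 0.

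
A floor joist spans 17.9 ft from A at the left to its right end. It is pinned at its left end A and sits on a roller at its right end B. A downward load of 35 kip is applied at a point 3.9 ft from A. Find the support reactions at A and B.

A_x = 0, A_y = 27.37 kip, B_y = 7.626 kip

Moments about A: B_y·17.9 − 35·3.9 = 0 → B_y = 136.5/17.9 = 7.6257 ≈ 7.626 kip.
ΣF_y = 0: A_y + 7.6257 − 35 = 0 → A_y = 27.37 kip.
ΣF_x = 0: no horizontal applied forces, so A_x = 0.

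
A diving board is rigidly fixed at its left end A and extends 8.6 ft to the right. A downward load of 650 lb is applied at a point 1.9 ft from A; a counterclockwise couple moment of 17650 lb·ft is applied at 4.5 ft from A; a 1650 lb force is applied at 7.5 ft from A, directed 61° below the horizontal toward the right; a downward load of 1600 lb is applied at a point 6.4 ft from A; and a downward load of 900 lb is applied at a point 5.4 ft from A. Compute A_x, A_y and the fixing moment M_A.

ΣF_x = 0: A_x + 1650·cos61° = 0 → A_x = -799.9 lb.
ΣF_y = 0: A_y − 650 − 1650·sin61° − 1600 − 900 = 0 → A_y = 4593 lb.
ΣM about A: M_A − 650·1.9 + 17650 − 1650·sin61°·7.5 − 1600·6.4 − 900·5.4 = 0 → M_A = 9508 lb·ft.

A_x = -799.9 lb, A_y = 4593 lb, M_A = 9508 lb·ft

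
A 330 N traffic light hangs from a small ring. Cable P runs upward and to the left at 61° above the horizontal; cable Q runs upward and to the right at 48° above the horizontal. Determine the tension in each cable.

T_P = 233.5 N, T_Q = 169.2 N

ΣF_x = 0: −T_P·cos61° + T_Q·cos48° = 0 → T_Q = 0.724537·T_P.
ΣF_y = 0: T_P·sin61° + T_Q·sin48° = 330.
Substitute: T_P·(0.87462 + 0.724537·0.743145) = 330 → T_P = 233.536 ≈ 233.5 N.
Then T_Q = 0.724537 × 233.536 = 169.2 N.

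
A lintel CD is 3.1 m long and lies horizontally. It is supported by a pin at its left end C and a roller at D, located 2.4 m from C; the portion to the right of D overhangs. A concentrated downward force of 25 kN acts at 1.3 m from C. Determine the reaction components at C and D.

Moments about C: D_y·2.4 − 25·1.3 = 0 → D_y = 32.5/2.4 = 13.5417 ≈ 13.54 kN.
ΣF_y = 0: C_y + 13.5417 − 25 = 0 → C_y = 11.46 kN.
ΣF_x = 0: no horizontal applied forces, so C_x = 0.

C_x = 0, C_y = 11.46 kN, D_y = 13.54 kN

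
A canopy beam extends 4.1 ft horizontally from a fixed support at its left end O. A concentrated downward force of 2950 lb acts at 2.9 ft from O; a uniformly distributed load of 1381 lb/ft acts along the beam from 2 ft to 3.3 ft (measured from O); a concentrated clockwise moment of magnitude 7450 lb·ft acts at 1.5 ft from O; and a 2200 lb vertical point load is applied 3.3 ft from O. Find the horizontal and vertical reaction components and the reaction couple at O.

Resultant of the distributed load: 1381 × 1.3 = 1795.3 lb at 2.65 ft from O.
ΣF_x = 0: O_x = 0.
ΣF_y = 0: O_y − 2950 − 1381·1.3 − 2200 = 0 → O_y = 6945 lb.
ΣM about O: M_O − 2950·2.9 − (1381·1.3)·2.65 − 7450 − 2200·3.3 = 0 → M_O = 28020 lb·ft.

O_x = 0, O_y = 6945 lb, M_O = 28020 lb·ft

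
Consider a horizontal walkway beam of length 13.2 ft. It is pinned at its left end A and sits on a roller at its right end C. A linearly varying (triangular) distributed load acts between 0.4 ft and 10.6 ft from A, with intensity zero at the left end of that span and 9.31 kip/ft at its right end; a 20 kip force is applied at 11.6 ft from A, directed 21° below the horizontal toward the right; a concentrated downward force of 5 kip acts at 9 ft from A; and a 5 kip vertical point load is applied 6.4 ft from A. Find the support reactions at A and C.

A_x = -18.67 kip, A_y = 26.62 kip, C_y = 38.03 kip

Resultant of the triangular load: ½ × 9.31 × 10.2 = 47.481 kip, acting at 7.2 ft from A (one-third of the span from the peak).
Taking moments about A: C_y·13.2 − (½·9.31·10.2)·7.2 − 20·sin21°·11.6 − 5·9 − 5·6.4 = 0 → C_y = 502.005/13.2 = 38.0307 ≈ 38.03 kip.
ΣF_y = 0: A_y + 38.0307 − ½·9.31·10.2 − 20·sin21° − 5 − 5 = 0 → A_y = 26.62 kip.
ΣF_x = 0: A_x + 20·cos21° = 0 → A_x = -18.67 kip.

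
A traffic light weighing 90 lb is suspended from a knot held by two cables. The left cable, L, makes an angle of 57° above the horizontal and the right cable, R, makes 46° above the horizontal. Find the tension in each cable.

T_L = 64.16 lb, T_R = 50.31 lb

ΣF_x = 0: −T_L·cos57° + T_R·cos46° = 0 → T_R = 0.784039·T_L.
ΣF_y = 0: T_L·sin57° + T_R·sin46° = 90.
Substitute: T_L·(0.838671 + 0.784039·0.71934) = 90 → T_L = 64.1637 ≈ 64.16 lb.
Then T_R = 0.784039 × 64.1637 = 50.31 lb.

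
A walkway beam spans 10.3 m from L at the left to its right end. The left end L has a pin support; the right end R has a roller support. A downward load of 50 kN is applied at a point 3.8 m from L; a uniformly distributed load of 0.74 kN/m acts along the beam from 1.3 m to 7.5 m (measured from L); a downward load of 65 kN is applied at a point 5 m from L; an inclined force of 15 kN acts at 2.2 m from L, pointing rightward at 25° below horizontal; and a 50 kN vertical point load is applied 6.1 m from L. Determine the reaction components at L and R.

L_x = -13.59 kN, L_y = 93.00 kN, R_y = 82.93 kN

Resultant of the distributed load: 0.74 × 6.2 = 4.588 kN at 4.4 m from L.
Moments about L: R_y·10.3 − 50·3.8 − (0.74·6.2)·4.4 − 65·5 − 15·sin25°·2.2 − 50·6.1 = 0 → R_y = 854.134/10.3 = 82.9256 ≈ 82.93 kN.
ΣF_y = 0: L_y + 82.9256 − 50 − 0.74·6.2 − 65 − 15·sin25° − 50 = 0 → L_y = 93.00 kN.
ΣF_x = 0: L_x + 15·cos25° = 0 → L_x = -13.59 kN.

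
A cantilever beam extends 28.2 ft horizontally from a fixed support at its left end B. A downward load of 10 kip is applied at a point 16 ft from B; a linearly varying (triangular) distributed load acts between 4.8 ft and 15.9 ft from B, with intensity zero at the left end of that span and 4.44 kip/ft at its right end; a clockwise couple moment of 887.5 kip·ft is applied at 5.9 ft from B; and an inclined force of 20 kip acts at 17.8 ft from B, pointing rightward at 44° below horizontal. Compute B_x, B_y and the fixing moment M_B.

Resultant of the triangular load: ½ × 4.44 × 11.1 = 24.642 kip, acting at 12.2 ft from B (one-third of the span from the peak).
ΣF_x = 0: B_x + 20·cos44° = 0 → B_x = -14.39 kip.
ΣF_y = 0: B_y − 10 − ½·4.44·11.1 − 20·sin44° = 0 → B_y = 48.54 kip.
ΣM about B: M_B − 10·16 − (½·4.44·11.1)·12.2 − 887.5 − 20·sin44°·17.8 = 0 → M_B = 1595 kip·ft.

B_x = -14.39 kip, B_y = 48.54 kip, M_B = 1595 kip·ft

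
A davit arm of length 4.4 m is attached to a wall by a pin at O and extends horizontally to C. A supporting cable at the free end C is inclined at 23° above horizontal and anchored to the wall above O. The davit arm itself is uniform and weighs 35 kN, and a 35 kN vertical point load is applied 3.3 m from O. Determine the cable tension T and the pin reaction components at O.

ΣM about O: T·sin23°·4.4 − 35·2.2 − 35·3.3 = 0 → T = 192.5/(4.4·0.390731) = 111.97 ≈ 112.0 kN.
ΣF_x = 0: O_x − T·cos23° = 0 → O_x = 111.97 × 0.920505 = 103.1 kN.
ΣF_y = 0: O_y + T·sin23° − 35 − 35 = 0 → O_y = 70 − 111.97 × 0.390731 = 26.25 kN.

T = 112.0 kN, O_x = 103.1 kN, O_y = 26.25 kN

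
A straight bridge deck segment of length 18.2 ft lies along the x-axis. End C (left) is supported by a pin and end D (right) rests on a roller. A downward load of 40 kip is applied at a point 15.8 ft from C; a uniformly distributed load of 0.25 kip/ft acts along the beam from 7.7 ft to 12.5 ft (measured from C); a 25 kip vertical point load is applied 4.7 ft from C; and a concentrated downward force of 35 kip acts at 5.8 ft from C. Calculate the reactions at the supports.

C_x = 0, C_y = 48.20 kip, D_y = 53.00 kip

Resultant of the distributed load: 0.25 × 4.8 = 1.2 kip at 10.1 ft from C.
Taking moments about C: D_y·18.2 − 40·15.8 − (0.25·4.8)·10.1 − 25·4.7 − 35·5.8 = 0 → D_y = 964.62/18.2 = 53.0011 ≈ 53.00 kip.
ΣF_y = 0: C_y + 53.0011 − 40 − 0.25·4.8 − 25 − 35 = 0 → C_y = 48.20 kip.
ΣF_x = 0: no horizontal applied forces, so C_x = 0.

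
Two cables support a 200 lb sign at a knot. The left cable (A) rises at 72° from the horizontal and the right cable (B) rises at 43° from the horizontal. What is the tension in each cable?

ΣF_x = 0: −T_A·cos72° + T_B·cos43° = 0 → T_B = 0.422527·T_A.
ΣF_y = 0: T_A·sin72° + T_B·sin43° = 200.
Substitute: T_A·(0.951057 + 0.422527·0.681998) = 200 → T_A = 161.392 ≈ 161.4 lb.
Then T_B = 0.422527 × 161.392 = 68.19 lb.

T_A = 161.4 lb, T_B = 68.19 lb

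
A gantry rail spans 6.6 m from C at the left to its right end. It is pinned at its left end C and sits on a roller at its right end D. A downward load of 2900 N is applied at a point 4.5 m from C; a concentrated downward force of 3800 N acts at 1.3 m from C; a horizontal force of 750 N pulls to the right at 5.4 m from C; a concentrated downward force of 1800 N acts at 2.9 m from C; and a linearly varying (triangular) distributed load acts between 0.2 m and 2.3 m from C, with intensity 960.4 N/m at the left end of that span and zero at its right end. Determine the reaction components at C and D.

C_x = -750.0 N, C_y = 5854 N, D_y = 3654 N

Resultant of the triangular load: ½ × 960.4 × 2.1 = 1008.42 N, acting at 0.9 m from C (one-third of the span from the peak).
Taking moments about C: D_y·6.6 − 2900·4.5 − 3800·1.3 − 1800·2.9 − (½·960.4·2.1)·0.9 = 0 → D_y = 24117.578/6.6 = 3654.18 ≈ 3654 N.
ΣF_y = 0: C_y + 3654.18 − 2900 − 3800 − 1800 − ½·960.4·2.1 = 0 → C_y = 5854 N.
ΣF_x = 0: C_x + 750 = 0 → C_x = -750.0 N.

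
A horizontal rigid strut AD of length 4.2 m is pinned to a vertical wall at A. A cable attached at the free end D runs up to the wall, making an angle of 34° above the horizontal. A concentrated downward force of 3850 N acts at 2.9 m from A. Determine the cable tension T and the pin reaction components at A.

T = 4754 N, A_x = 3941 N, A_y = 1192 N

ΣM about A: T·sin34°·4.2 − 3850·2.9 = 0 → T = 11165/(4.2·0.559193) = 4753.87 ≈ 4754 N.
ΣF_x = 0: A_x − T·cos34° = 0 → A_x = 4753.87 × 0.829038 = 3941 N.
ΣF_y = 0: A_y + T·sin34° − 3850 = 0 → A_y = 3850 − 4753.87 × 0.559193 = 1192 N.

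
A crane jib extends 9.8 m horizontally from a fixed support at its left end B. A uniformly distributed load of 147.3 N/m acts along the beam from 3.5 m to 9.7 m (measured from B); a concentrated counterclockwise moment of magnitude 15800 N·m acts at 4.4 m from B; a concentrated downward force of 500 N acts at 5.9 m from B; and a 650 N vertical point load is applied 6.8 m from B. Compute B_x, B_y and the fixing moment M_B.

B_x = 0, B_y = 2063 N, M_B = -2402 N·m

Resultant of the distributed load: 147.3 × 6.2 = 913.26 N at 6.6 m from B.
ΣF_x = 0: B_x = 0.
ΣF_y = 0: B_y − 147.3·6.2 − 500 − 650 = 0 → B_y = 2063 N.
ΣM about B: M_B − (147.3·6.2)·6.6 + 15800 − 500·5.9 − 650·6.8 = 0 → M_B = -2402 N·m.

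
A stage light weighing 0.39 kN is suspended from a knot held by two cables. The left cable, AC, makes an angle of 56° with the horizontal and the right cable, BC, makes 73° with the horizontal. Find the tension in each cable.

ΣF_x = 0: −T_AC·cos56° + T_BC·cos73° = 0 → T_BC = 1.91261·T_AC.
ΣF_y = 0: T_AC·sin56° + T_BC·sin73° = 0.39.
Substitute: T_AC·(0.829038 + 1.91261·0.956305) = 0.39 → T_AC = 0.146723 ≈ 0.1467 kN.
Then T_BC = 1.91261 × 0.146723 = 0.2806 kN.

T_AC = 0.1467 kN, T_BC = 0.2806 kN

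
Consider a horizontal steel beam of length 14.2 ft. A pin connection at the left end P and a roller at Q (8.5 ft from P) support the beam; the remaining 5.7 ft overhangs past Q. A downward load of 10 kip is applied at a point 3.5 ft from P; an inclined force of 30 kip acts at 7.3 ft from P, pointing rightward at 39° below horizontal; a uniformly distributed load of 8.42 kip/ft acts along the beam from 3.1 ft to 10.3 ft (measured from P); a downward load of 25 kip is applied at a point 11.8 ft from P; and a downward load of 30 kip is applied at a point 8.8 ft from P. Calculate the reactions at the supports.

Resultant of the distributed load: 8.42 × 7.2 = 60.624 kip at 6.7 ft from P.
ΣM about P: Q_y·8.5 − 10·3.5 − 30·sin39°·7.3 − (8.42·7.2)·6.7 − 25·11.8 − 30·8.8 = 0 → Q_y = 1138/8.5 = 133.882 ≈ 133.9 kip.
ΣF_y = 0: P_y + 133.882 − 10 − 30·sin39° − 8.42·7.2 − 25 − 30 = 0 → P_y = 10.62 kip.
ΣF_x = 0: P_x + 30·cos39° = 0 → P_x = -23.31 kip.

P_x = -23.31 kip, P_y = 10.62 kip, Q_y = 133.9 kip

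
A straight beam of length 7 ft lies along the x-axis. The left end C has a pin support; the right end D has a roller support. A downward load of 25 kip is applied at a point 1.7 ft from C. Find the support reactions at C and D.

ΣM about C: D_y·7 − 25·1.7 = 0 → D_y = 42.5/7 = 6.07143 ≈ 6.071 kip.
ΣF_y = 0: C_y + 6.07143 − 25 = 0 → C_y = 18.93 kip.
ΣF_x = 0: no horizontal applied forces, so C_x = 0.

C_x = 0, C_y = 18.93 kip, D_y = 6.071 kip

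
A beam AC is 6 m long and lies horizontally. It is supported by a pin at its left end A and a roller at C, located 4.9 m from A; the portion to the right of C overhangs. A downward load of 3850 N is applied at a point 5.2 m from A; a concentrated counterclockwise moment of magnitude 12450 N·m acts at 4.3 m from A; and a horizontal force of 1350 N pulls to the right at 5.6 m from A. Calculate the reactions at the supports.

Taking moments about A: C_y·4.9 − 3850·5.2 + 12450 = 0 → C_y = 7570/4.9 = 1544.9 ≈ 1545 N.
ΣF_y = 0: A_y + 1544.9 − 3850 = 0 → A_y = 2305 N.
ΣF_x = 0: A_x + 1350 = 0 → A_x = -1350 N.

A_x = -1350 N, A_y = 2305 N, C_y = 1545 N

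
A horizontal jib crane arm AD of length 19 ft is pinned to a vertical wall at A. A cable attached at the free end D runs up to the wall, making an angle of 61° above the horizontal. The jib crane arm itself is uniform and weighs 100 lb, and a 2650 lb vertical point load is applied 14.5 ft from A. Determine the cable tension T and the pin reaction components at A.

T = 2369 lb, A_x = 1149 lb, A_y = 677.6 lb

ΣM about A: T·sin61°·19 − 100·9.5 − 2650·14.5 = 0 → T = 39375/(19·0.87462) = 2369.45 ≈ 2369 lb.
ΣF_x = 0: A_x − T·cos61° = 0 → A_x = 2369.45 × 0.48481 = 1149 lb.
ΣF_y = 0: A_y + T·sin61° − 100 − 2650 = 0 → A_y = 2750 − 2369.45 × 0.87462 = 677.6 lb.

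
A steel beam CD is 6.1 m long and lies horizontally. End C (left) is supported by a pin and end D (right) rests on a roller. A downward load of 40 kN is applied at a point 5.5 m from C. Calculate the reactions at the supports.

C_x = 0, C_y = 3.934 kN, D_y = 36.07 kN

Moments about C: D_y·6.1 − 40·5.5 = 0 → D_y = 220/6.1 = 36.0656 ≈ 36.07 kN.
ΣF_y = 0: C_y + 36.0656 − 40 = 0 → C_y = 3.934 kN.
ΣF_x = 0: no horizontal applied forces, so C_x = 0.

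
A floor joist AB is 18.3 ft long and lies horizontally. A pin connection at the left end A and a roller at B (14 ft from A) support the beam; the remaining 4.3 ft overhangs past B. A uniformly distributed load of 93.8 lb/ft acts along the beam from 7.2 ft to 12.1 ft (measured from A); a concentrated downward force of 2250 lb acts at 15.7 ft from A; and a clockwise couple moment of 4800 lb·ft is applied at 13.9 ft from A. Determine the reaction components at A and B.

Resultant of the distributed load: 93.8 × 4.9 = 459.62 lb at 9.65 ft from A.
Moments about A: B_y·14 − (93.8·4.9)·9.65 − 2250·15.7 − 4800 = 0 → B_y = 44560.333/14 = 3182.88 ≈ 3183 lb.
ΣF_y = 0: A_y + 3182.88 − 93.8·4.9 − 2250 = 0 → A_y = -473.3 lb.
ΣF_x = 0: no horizontal applied forces, so A_x = 0.

A_x = 0, A_y = -473.3 lb, B_y = 3183 lb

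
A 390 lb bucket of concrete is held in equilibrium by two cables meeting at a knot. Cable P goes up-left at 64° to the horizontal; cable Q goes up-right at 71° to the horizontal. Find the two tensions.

ΣF_x = 0: −T_P·cos64° + T_Q·cos71° = 0 → T_Q = 1.34648·T_P.
ΣF_y = 0: T_P·sin64° + T_Q·sin71° = 390.
Substitute: T_P·(0.898794 + 1.34648·0.945519) = 390 → T_P = 179.565 ≈ 179.6 lb.
Then T_Q = 1.34648 × 179.565 = 241.8 lb.

T_P = 179.6 lb, T_Q = 241.8 lb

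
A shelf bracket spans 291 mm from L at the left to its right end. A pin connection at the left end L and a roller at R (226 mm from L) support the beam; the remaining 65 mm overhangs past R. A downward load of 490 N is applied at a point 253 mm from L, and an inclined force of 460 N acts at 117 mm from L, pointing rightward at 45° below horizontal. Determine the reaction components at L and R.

ΣM about L: R_y·226 − 490·253 − 460·sin45°·117 = 0 → R_y = 162026/226 = 716.929 ≈ 716.9 N.
ΣF_y = 0: L_y + 716.929 − 490 − 460·sin45° = 0 → L_y = 98.34 N.
ΣF_x = 0: L_x + 460·cos45° = 0 → L_x = -325.3 N.

L_x = -325.3 N, L_y = 98.34 N, R_y = 716.9 N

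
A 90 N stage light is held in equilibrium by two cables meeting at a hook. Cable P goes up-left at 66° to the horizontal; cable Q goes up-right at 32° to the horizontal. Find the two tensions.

T_P = 77.07 N, T_Q = 36.97 N

ΣF_x = 0: −T_P·cos66° + T_Q·cos32° = 0 → T_Q = 0.479615·T_P.
ΣF_y = 0: T_P·sin66° + T_Q·sin32° = 90.
Substitute: T_P·(0.913545 + 0.479615·0.529919) = 90 → T_P = 77.0745 ≈ 77.07 N.
Then T_Q = 0.479615 × 77.0745 = 36.97 N.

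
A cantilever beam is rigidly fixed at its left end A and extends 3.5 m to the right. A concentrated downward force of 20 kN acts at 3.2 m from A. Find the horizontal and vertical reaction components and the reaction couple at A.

ΣF_x = 0: A_x = 0.
ΣF_y = 0: A_y − 20 = 0 → A_y = 20.00 kN.
ΣM about A: M_A − 20·3.2 = 0 → M_A = 64.00 kN·m.

A_x = 0, A_y = 20.00 kN, M_A = 64.00 kN·m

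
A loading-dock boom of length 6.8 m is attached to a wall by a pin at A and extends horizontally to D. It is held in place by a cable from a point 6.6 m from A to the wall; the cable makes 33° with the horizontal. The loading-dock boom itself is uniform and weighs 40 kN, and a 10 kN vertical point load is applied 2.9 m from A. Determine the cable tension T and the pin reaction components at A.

T = 45.90 kN, A_x = 38.50 kN, A_y = 25.00 kN

ΣM about A: T·sin33°·6.6 − 40·3.4 − 10·2.9 = 0 → T = 165/(6.6·0.544639) = 45.902 ≈ 45.90 kN.
ΣF_x = 0: A_x − T·cos33° = 0 → A_x = 45.902 × 0.838671 = 38.50 kN.
ΣF_y = 0: A_y + T·sin33° − 40 − 10 = 0 → A_y = 50 − 45.902 × 0.544639 = 25.00 kN.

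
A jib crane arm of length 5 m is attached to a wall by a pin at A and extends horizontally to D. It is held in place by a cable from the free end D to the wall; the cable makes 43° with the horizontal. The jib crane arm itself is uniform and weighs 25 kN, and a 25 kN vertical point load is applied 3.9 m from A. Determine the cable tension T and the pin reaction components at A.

T = 46.92 kN, A_x = 34.32 kN, A_y = 18.00 kN

ΣM about A: T·sin43°·5 − 25·2.5 − 25·3.9 = 0 → T = 160/(5·0.681998) = 46.921 ≈ 46.92 kN.
ΣF_x = 0: A_x − T·cos43° = 0 → A_x = 46.921 × 0.731354 = 34.32 kN.
ΣF_y = 0: A_y + T·sin43° − 25 − 25 = 0 → A_y = 50 − 46.921 × 0.681998 = 18.00 kN.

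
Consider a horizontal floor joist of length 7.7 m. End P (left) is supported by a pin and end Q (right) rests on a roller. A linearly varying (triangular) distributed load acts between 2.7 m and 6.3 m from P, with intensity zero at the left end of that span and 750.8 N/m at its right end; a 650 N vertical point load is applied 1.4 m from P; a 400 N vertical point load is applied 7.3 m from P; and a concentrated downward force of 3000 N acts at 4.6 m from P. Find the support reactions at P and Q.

Resultant of the triangular load: ½ × 750.8 × 3.6 = 1351.44 N, acting at 5.1 m from P (one-third of the span from the peak).
ΣM about P: Q_y·7.7 − (½·750.8·3.6)·5.1 − 650·1.4 − 400·7.3 − 3000·4.6 = 0 → Q_y = 24522.344/7.7 = 3184.72 ≈ 3185 N.
ΣF_y = 0: P_y + 3184.72 − ½·750.8·3.6 − 650 − 400 − 3000 = 0 → P_y = 2217 N.
ΣF_x = 0: no horizontal applied forces, so P_x = 0.

P_x = 0, P_y = 2217 N, Q_y = 3185 N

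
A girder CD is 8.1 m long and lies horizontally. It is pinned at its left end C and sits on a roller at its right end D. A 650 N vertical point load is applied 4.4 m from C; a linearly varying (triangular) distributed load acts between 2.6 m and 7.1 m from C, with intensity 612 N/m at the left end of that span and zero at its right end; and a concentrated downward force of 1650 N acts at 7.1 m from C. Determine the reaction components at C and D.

C_x = 0, C_y = 1181 N, D_y = 2496 N

Resultant of the triangular load: ½ × 612 × 4.5 = 1377 N, acting at 4.1 m from C (one-third of the span from the peak).
Taking moments about C: D_y·8.1 − 650·4.4 − (½·612·4.5)·4.1 − 1650·7.1 = 0 → D_y = 20220.7/8.1 = 2496.38 ≈ 2496 N.
ΣF_y = 0: C_y + 2496.38 − 650 − ½·612·4.5 − 1650 = 0 → C_y = 1181 N.
ΣF_x = 0: no horizontal applied forces, so C_x = 0.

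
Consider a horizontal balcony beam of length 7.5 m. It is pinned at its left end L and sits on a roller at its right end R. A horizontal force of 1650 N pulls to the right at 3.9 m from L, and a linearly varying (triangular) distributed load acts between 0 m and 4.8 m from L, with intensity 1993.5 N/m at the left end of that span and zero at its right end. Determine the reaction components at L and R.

Resultant of the triangular load: ½ × 1993.5 × 4.8 = 4784.4 N, acting at 1.6 m from L (one-third of the span from the peak).
ΣM about L: R_y·7.5 − (½·1993.5·4.8)·1.6 = 0 → R_y = 7655.04/7.5 = 1020.67 ≈ 1021 N.
ΣF_y = 0: L_y + 1020.67 − ½·1993.5·4.8 = 0 → L_y = 3764 N.
ΣF_x = 0: L_x + 1650 = 0 → L_x = -1650 N.

L_x = -1650 N, L_y = 3764 N, R_y = 1021 N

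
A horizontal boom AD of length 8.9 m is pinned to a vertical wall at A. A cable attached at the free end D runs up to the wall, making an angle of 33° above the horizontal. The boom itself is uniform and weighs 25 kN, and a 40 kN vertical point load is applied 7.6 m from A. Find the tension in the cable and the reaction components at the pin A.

ΣM about A: T·sin33°·8.9 − 25·4.45 − 40·7.6 = 0 → T = 415.25/(8.9·0.544639) = 85.6665 ≈ 85.67 kN.
ΣF_x = 0: A_x − T·cos33° = 0 → A_x = 85.6665 × 0.838671 = 71.85 kN.
ΣF_y = 0: A_y + T·sin33° − 25 − 40 = 0 → A_y = 65 − 85.6665 × 0.544639 = 18.34 kN.

T = 85.67 kN, A_x = 71.85 kN, A_y = 18.34 kN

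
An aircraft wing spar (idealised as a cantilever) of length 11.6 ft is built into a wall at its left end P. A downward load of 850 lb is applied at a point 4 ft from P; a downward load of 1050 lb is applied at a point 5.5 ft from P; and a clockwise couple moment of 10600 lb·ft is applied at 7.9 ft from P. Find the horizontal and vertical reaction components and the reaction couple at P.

P_x = 0, P_y = 1900 lb, M_P = 19780 lb·ft

ΣF_x = 0: P_x = 0.
ΣF_y = 0: P_y − 850 − 1050 = 0 → P_y = 1900 lb.
ΣM about P: M_P − 850·4 − 1050·5.5 − 10600 = 0 → M_P = 19780 lb·ft.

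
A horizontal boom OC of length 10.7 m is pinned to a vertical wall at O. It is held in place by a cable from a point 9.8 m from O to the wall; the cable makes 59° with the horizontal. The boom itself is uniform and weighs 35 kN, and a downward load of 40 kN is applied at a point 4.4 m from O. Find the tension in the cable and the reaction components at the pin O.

ΣM about O: T·sin59°·9.8 − 35·5.35 − 40·4.4 = 0 → T = 363.25/(9.8·0.857167) = 43.2428 ≈ 43.24 kN.
ΣF_x = 0: O_x − T·cos59° = 0 → O_x = 43.2428 × 0.515038 = 22.27 kN.
ΣF_y = 0: O_y + T·sin59° − 35 − 40 = 0 → O_y = 75 − 43.2428 × 0.857167 = 37.93 kN.

T = 43.24 kN, O_x = 22.27 kN, O_y = 37.93 kN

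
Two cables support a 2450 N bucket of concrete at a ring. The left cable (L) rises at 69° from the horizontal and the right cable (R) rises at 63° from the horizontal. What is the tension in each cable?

ΣF_x = 0: −T_L·cos69° + T_R·cos63° = 0 → T_R = 0.789373·T_L.
ΣF_y = 0: T_L·sin69° + T_R·sin63° = 2450.
Substitute: T_L·(0.93358 + 0.789373·0.891007) = 2450 → T_L = 1496.72 ≈ 1497 N.
Then T_R = 0.789373 × 1496.72 = 1181 N.

T_L = 1497 N, T_R = 1181 N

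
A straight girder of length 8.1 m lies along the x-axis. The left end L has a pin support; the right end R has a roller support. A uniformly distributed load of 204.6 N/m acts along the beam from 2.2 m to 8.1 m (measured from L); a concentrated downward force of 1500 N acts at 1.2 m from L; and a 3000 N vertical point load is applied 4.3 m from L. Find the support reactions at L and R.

L_x = 0, L_y = 3125 N, R_y = 2582 N

Resultant of the distributed load: 204.6 × 5.9 = 1207.14 N at 5.15 m from L.
Taking moments about L: R_y·8.1 − (204.6·5.9)·5.15 − 1500·1.2 − 3000·4.3 = 0 → R_y = 20916.771/8.1 = 2582.32 ≈ 2582 N.
ΣF_y = 0: L_y + 2582.32 − 204.6·5.9 − 1500 − 3000 = 0 → L_y = 3125 N.
ΣF_x = 0: no horizontal applied forces, so L_x = 0.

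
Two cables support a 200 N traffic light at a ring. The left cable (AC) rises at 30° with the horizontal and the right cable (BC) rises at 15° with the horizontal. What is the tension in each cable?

ΣF_x = 0: −T_AC·cos30° + T_BC·cos15° = 0 → T_BC = 0.896575·T_AC.
ΣF_y = 0: T_AC·sin30° + T_BC·sin15° = 200.
Substitute: T_AC·(0.5 + 0.896575·0.258819) = 200 → T_AC = 273.205 ≈ 273.2 N.
Then T_BC = 0.896575 × 273.205 = 244.9 N.

T_AC = 273.2 N, T_BC = 244.9 N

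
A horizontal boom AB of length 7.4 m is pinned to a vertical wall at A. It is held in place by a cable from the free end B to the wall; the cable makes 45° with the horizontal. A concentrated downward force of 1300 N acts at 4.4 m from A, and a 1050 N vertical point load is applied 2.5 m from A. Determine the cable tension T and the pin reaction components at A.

T = 1595 N, A_x = 1128 N, A_y = 1222 N

ΣM about A: T·sin45°·7.4 − 1300·4.4 − 1050·2.5 = 0 → T = 8345/(7.4·0.707107) = 1594.81 ≈ 1595 N.
ΣF_x = 0: A_x − T·cos45° = 0 → A_x = 1594.81 × 0.707107 = 1128 N.
ΣF_y = 0: A_y + T·sin45° − 1300 − 1050 = 0 → A_y = 2350 − 1594.81 × 0.707107 = 1222 N.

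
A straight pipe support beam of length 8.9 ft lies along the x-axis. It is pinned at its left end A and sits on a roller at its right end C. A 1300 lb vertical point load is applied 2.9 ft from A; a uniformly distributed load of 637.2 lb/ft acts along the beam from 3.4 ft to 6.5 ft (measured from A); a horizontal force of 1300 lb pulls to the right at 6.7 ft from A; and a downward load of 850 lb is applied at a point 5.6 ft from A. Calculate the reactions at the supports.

Resultant of the distributed load: 637.2 × 3.1 = 1975.32 lb at 4.95 ft from A.
ΣM about A: C_y·8.9 − 1300·2.9 − (637.2·3.1)·4.95 − 850·5.6 = 0 → C_y = 18307.834/8.9 = 2057.06 ≈ 2057 lb.
ΣF_y = 0: A_y + 2057.06 − 1300 − 637.2·3.1 − 850 = 0 → A_y = 2068 lb.
ΣF_x = 0: A_x + 1300 = 0 → A_x = -1300 lb.

A_x = -1300 lb, A_y = 2068 lb, C_y = 2057 lb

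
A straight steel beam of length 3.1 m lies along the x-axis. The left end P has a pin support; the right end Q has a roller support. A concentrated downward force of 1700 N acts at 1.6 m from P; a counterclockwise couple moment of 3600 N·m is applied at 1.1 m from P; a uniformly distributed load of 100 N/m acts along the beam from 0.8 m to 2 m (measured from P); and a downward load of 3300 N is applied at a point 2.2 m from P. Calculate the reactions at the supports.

Resultant of the distributed load: 100 × 1.2 = 120 N at 1.4 m from P.
Taking moments about P: Q_y·3.1 − 1700·1.6 + 3600 − (100·1.2)·1.4 − 3300·2.2 = 0 → Q_y = 6548/3.1 = 2112.26 ≈ 2112 N.
ΣF_y = 0: P_y + 2112.26 − 1700 − 100·1.2 − 3300 = 0 → P_y = 3008 N.
ΣF_x = 0: no horizontal applied forces, so P_x = 0.

P_x = 0, P_y = 3008 N, Q_y = 2112 N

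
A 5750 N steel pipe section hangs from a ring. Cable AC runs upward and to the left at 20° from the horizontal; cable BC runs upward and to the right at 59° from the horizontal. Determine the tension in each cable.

ΣF_x = 0: −T_AC·cos20° + T_BC·cos59° = 0 → T_BC = 1.82451·T_AC.
ΣF_y = 0: T_AC·sin20° + T_BC·sin59° = 5750.
Substitute: T_AC·(0.34202 + 1.82451·0.857167) = 5750 → T_AC = 3016.9 ≈ 3017 N.
Then T_BC = 1.82451 × 3016.9 = 5504 N.

T_AC = 3017 N, T_BC = 5504 N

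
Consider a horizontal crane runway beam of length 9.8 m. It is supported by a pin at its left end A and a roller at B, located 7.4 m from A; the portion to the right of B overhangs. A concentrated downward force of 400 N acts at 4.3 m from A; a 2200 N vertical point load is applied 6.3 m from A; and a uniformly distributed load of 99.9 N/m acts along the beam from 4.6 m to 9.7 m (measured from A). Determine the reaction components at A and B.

A_x = 0, A_y = 511.8 N, B_y = 2598 N

Resultant of the distributed load: 99.9 × 5.1 = 509.49 N at 7.15 m from A.
Moments about A: B_y·7.4 − 400·4.3 − 2200·6.3 − (99.9·5.1)·7.15 = 0 → B_y = 19222.8535/7.4 = 2597.68 ≈ 2598 N.
ΣF_y = 0: A_y + 2597.68 − 400 − 2200 − 99.9·5.1 = 0 → A_y = 511.8 N.
ΣF_x = 0: no horizontal applied forces, so A_x = 0.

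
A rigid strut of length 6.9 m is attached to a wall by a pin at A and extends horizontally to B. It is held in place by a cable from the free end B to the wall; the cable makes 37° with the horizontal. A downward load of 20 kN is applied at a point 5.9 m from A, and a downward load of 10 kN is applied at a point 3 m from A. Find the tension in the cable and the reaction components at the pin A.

ΣM about A: T·sin37°·6.9 − 20·5.9 − 10·3 = 0 → T = 148/(6.9·0.601815) = 35.641 ≈ 35.64 kN.
ΣF_x = 0: A_x − T·cos37° = 0 → A_x = 35.641 × 0.798636 = 28.46 kN.
ΣF_y = 0: A_y + T·sin37° − 20 − 10 = 0 → A_y = 30 − 35.641 × 0.601815 = 8.551 kN.

T = 35.64 kN, A_x = 28.46 kN, A_y = 8.551 kN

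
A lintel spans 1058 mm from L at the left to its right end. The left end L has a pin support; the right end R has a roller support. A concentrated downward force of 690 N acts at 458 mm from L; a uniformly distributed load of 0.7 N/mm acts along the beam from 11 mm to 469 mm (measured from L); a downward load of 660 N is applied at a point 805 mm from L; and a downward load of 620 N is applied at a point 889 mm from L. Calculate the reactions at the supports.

L_x = 0, L_y = 896.0 N, R_y = 1395 N

Resultant of the distributed load: 0.7 × 458 = 320.6 N at 240 mm from L.
ΣM about L: R_y·1058 − 690·458 − (0.7·458)·240 − 660·805 − 620·889 = 0 → R_y = 1475444/1058 = 1394.56 ≈ 1395 N.
ΣF_y = 0: L_y + 1394.56 − 690 − 0.7·458 − 660 − 620 = 0 → L_y = 896.0 N.
ΣF_x = 0: no horizontal applied forces, so L_x = 0.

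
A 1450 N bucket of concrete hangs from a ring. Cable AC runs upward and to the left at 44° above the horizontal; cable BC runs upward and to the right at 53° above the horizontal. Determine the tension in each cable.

T_AC = 879.2 N, T_BC = 1051 N

ΣF_x = 0: −T_AC·cos44° + T_BC·cos53° = 0 → T_BC = 1.19528·T_AC.
ΣF_y = 0: T_AC·sin44° + T_BC·sin53° = 1450.
Substitute: T_AC·(0.694658 + 1.19528·0.798636) = 1450 → T_AC = 879.187 ≈ 879.2 N.
Then T_BC = 1.19528 × 879.187 = 1051 N.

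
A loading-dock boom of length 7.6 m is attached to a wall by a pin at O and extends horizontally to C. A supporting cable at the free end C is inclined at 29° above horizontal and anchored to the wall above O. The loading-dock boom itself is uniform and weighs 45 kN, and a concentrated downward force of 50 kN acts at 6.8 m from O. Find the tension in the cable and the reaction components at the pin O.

T = 138.7 kN, O_x = 121.3 kN, O_y = 27.76 kN

ΣM about O: T·sin29°·7.6 − 45·3.8 − 50·6.8 = 0 → T = 511/(7.6·0.48481) = 138.687 ≈ 138.7 kN.
ΣF_x = 0: O_x − T·cos29° = 0 → O_x = 138.687 × 0.87462 = 121.3 kN.
ΣF_y = 0: O_y + T·sin29° − 45 − 50 = 0 → O_y = 95 − 138.687 × 0.48481 = 27.76 kN.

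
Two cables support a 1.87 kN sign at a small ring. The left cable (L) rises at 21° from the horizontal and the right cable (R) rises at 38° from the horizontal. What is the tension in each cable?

T_L = 1.719 kN, T_R = 2.037 kN

ΣF_x = 0: −T_L·cos21° + T_R·cos38° = 0 → T_R = 1.18473·T_L.
ΣF_y = 0: T_L·sin21° + T_R·sin38° = 1.87.
Substitute: T_L·(0.358368 + 1.18473·0.615661) = 1.87 → T_L = 1.71913 ≈ 1.719 kN.
Then T_R = 1.18473 × 1.71913 = 2.037 kN.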